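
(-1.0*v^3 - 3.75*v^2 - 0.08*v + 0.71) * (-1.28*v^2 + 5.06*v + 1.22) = 1.28*v^5 - 0.26*v^4 - 20.0926*v^3 - 5.8886*v^2 + 3.495*v + 0.8662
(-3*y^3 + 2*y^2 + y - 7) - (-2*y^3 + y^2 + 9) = -y^3 + y^2 + y - 16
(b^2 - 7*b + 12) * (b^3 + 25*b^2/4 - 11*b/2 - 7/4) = b^5 - 3*b^4/4 - 149*b^3/4 + 447*b^2/4 - 215*b/4 - 21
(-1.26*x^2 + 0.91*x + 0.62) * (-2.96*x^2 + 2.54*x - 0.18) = 3.7296*x^4 - 5.894*x^3 + 0.703*x^2 + 1.411*x - 0.1116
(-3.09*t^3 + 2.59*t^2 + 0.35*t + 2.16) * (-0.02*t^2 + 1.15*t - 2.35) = 0.0618*t^5 - 3.6053*t^4 + 10.233*t^3 - 5.7272*t^2 + 1.6615*t - 5.076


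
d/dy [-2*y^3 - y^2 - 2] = 2*y*(-3*y - 1)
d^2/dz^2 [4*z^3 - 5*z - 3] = 24*z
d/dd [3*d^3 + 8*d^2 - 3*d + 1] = 9*d^2 + 16*d - 3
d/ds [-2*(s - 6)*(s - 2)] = 16 - 4*s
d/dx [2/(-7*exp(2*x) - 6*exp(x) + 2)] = (28*exp(x) + 12)*exp(x)/(7*exp(2*x) + 6*exp(x) - 2)^2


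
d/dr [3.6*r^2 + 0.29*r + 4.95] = 7.2*r + 0.29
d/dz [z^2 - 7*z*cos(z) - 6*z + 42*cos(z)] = 7*z*sin(z) + 2*z - 42*sin(z) - 7*cos(z) - 6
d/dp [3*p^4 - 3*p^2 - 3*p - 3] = 12*p^3 - 6*p - 3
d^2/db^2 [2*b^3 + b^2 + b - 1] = 12*b + 2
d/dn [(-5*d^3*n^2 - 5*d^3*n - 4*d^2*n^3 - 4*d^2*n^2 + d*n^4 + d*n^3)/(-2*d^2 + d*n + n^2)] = d*(20*d^4*n + 10*d^4 + 19*d^3*n^2 + 16*d^3*n - 16*d^2*n^3 - 5*d^2*n^2 - d*n^4 + 2*d*n^3 + 2*n^5 + n^4)/(4*d^4 - 4*d^3*n - 3*d^2*n^2 + 2*d*n^3 + n^4)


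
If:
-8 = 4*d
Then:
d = -2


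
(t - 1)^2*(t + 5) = t^3 + 3*t^2 - 9*t + 5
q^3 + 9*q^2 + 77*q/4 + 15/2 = (q + 1/2)*(q + 5/2)*(q + 6)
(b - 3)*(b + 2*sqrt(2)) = b^2 - 3*b + 2*sqrt(2)*b - 6*sqrt(2)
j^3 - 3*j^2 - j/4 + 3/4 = (j - 3)*(j - 1/2)*(j + 1/2)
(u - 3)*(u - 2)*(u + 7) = u^3 + 2*u^2 - 29*u + 42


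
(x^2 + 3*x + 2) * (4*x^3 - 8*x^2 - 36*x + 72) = 4*x^5 + 4*x^4 - 52*x^3 - 52*x^2 + 144*x + 144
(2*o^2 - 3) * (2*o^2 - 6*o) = 4*o^4 - 12*o^3 - 6*o^2 + 18*o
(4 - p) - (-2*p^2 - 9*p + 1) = 2*p^2 + 8*p + 3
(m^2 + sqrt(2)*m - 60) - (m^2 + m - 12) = -m + sqrt(2)*m - 48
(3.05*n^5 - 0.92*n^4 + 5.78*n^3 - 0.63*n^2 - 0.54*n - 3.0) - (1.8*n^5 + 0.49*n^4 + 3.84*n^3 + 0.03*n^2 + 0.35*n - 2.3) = 1.25*n^5 - 1.41*n^4 + 1.94*n^3 - 0.66*n^2 - 0.89*n - 0.7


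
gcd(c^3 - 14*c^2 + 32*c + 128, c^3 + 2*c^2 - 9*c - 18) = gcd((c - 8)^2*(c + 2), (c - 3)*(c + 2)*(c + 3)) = c + 2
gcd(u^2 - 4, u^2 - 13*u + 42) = 1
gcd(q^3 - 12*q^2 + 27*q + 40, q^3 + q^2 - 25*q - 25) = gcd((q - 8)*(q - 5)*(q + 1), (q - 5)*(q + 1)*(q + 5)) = q^2 - 4*q - 5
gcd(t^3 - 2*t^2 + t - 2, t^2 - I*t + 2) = t + I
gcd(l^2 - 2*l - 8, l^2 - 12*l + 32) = l - 4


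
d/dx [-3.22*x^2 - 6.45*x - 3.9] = -6.44*x - 6.45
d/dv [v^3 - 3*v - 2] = 3*v^2 - 3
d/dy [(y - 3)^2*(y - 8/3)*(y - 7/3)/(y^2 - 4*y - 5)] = (18*y^5 - 207*y^4 + 612*y^3 + 598*y^2 - 5078*y + 5721)/(9*(y^4 - 8*y^3 + 6*y^2 + 40*y + 25))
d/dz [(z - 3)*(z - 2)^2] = (z - 2)*(3*z - 8)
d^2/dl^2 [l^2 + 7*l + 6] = 2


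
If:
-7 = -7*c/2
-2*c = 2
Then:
No Solution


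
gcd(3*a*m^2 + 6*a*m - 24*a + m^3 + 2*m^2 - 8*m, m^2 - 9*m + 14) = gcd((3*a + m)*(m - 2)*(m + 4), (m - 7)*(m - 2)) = m - 2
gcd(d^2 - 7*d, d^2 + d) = d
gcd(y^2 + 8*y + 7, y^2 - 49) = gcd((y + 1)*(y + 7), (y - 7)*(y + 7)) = y + 7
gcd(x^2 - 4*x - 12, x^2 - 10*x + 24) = x - 6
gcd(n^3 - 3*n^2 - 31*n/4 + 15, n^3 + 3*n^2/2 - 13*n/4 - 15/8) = n^2 + n - 15/4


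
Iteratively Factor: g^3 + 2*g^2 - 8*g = (g - 2)*(g^2 + 4*g) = g*(g - 2)*(g + 4)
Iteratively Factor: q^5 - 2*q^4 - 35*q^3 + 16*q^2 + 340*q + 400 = (q - 5)*(q^4 + 3*q^3 - 20*q^2 - 84*q - 80) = (q - 5)*(q + 2)*(q^3 + q^2 - 22*q - 40) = (q - 5)*(q + 2)*(q + 4)*(q^2 - 3*q - 10) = (q - 5)^2*(q + 2)*(q + 4)*(q + 2)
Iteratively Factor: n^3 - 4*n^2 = (n)*(n^2 - 4*n) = n^2*(n - 4)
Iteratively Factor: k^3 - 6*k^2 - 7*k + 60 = (k - 5)*(k^2 - k - 12) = (k - 5)*(k - 4)*(k + 3)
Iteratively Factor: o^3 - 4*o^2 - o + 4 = (o - 1)*(o^2 - 3*o - 4) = (o - 1)*(o + 1)*(o - 4)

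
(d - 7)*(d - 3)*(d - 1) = d^3 - 11*d^2 + 31*d - 21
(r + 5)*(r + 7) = r^2 + 12*r + 35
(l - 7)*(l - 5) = l^2 - 12*l + 35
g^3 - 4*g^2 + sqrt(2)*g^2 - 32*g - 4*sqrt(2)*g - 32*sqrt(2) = (g - 8)*(g + 4)*(g + sqrt(2))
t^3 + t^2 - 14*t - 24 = (t - 4)*(t + 2)*(t + 3)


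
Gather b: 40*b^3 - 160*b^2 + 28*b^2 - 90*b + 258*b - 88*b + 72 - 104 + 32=40*b^3 - 132*b^2 + 80*b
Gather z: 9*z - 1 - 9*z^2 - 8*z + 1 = -9*z^2 + z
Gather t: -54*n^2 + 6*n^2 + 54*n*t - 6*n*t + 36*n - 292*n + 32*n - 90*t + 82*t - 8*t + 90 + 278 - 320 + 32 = -48*n^2 - 224*n + t*(48*n - 16) + 80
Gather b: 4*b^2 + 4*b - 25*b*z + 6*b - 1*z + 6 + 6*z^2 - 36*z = 4*b^2 + b*(10 - 25*z) + 6*z^2 - 37*z + 6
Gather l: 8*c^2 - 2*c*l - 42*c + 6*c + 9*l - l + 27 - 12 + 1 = 8*c^2 - 36*c + l*(8 - 2*c) + 16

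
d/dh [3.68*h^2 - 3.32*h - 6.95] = 7.36*h - 3.32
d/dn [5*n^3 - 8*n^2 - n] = 15*n^2 - 16*n - 1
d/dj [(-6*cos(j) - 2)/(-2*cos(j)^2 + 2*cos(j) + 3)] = 2*(6*cos(j)^2 + 4*cos(j) + 7)*sin(j)/(2*cos(j) - cos(2*j) + 2)^2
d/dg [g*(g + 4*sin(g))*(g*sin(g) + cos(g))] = g^3*cos(g) + 2*g^2*sin(g) + 4*g^2*sin(2*g) + 2*g*cos(g) + 4*g + 2*sin(2*g)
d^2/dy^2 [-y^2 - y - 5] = -2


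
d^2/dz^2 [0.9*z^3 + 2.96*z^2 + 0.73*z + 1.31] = 5.4*z + 5.92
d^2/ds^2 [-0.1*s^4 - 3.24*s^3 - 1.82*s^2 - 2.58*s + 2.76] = -1.2*s^2 - 19.44*s - 3.64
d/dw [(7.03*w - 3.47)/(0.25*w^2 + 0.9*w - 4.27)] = (-1.7575*w^2 + 1.735*w - 26.8951)/(0.0625*w^4 + 0.45*w^3 - 1.325*w^2 - 7.686*w + 18.2329)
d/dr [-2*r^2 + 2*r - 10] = 2 - 4*r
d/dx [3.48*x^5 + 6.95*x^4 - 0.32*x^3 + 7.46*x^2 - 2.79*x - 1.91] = 17.4*x^4 + 27.8*x^3 - 0.96*x^2 + 14.92*x - 2.79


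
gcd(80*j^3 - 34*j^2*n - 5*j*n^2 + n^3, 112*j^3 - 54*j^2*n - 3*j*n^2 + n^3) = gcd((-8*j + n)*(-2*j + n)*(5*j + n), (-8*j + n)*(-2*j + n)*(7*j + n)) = 16*j^2 - 10*j*n + n^2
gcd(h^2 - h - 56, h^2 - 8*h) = h - 8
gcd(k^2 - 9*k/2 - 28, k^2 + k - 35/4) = k + 7/2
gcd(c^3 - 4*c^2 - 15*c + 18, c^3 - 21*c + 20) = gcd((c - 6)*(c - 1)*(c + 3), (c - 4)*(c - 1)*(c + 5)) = c - 1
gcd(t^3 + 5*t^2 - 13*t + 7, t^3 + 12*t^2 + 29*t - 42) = t^2 + 6*t - 7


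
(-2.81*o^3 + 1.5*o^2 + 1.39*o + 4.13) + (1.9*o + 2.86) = -2.81*o^3 + 1.5*o^2 + 3.29*o + 6.99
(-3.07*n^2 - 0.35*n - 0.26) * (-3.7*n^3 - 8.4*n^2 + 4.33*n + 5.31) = 11.359*n^5 + 27.083*n^4 - 9.3911*n^3 - 15.6332*n^2 - 2.9843*n - 1.3806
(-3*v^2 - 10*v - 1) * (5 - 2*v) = 6*v^3 + 5*v^2 - 48*v - 5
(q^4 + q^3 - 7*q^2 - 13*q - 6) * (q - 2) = q^5 - q^4 - 9*q^3 + q^2 + 20*q + 12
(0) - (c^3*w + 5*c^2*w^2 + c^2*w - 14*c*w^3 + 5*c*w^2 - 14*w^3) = -c^3*w - 5*c^2*w^2 - c^2*w + 14*c*w^3 - 5*c*w^2 + 14*w^3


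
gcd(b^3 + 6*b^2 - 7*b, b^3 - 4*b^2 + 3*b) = b^2 - b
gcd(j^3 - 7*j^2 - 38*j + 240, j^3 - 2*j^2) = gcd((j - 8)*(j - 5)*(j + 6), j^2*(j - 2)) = 1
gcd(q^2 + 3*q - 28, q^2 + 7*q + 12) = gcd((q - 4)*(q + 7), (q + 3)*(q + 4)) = 1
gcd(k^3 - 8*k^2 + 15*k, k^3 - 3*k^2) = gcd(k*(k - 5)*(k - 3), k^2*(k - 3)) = k^2 - 3*k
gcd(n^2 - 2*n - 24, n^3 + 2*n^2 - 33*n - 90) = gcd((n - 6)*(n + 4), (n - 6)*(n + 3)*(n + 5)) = n - 6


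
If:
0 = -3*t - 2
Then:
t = -2/3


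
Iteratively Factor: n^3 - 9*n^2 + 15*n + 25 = (n - 5)*(n^2 - 4*n - 5) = (n - 5)^2*(n + 1)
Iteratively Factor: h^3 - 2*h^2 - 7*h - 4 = (h - 4)*(h^2 + 2*h + 1) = (h - 4)*(h + 1)*(h + 1)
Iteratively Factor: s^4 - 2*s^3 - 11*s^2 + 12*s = (s + 3)*(s^3 - 5*s^2 + 4*s) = (s - 1)*(s + 3)*(s^2 - 4*s) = (s - 4)*(s - 1)*(s + 3)*(s)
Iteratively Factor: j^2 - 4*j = (j)*(j - 4)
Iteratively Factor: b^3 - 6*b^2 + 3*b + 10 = (b - 2)*(b^2 - 4*b - 5) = (b - 2)*(b + 1)*(b - 5)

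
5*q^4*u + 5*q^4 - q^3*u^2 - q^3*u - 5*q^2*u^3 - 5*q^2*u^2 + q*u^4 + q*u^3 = (-5*q + u)*(-q + u)*(q + u)*(q*u + q)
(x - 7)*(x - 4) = x^2 - 11*x + 28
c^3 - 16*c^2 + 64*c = c*(c - 8)^2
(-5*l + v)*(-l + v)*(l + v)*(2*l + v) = 10*l^4 + 3*l^3*v - 11*l^2*v^2 - 3*l*v^3 + v^4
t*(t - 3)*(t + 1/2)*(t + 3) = t^4 + t^3/2 - 9*t^2 - 9*t/2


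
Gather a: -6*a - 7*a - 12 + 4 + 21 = 13 - 13*a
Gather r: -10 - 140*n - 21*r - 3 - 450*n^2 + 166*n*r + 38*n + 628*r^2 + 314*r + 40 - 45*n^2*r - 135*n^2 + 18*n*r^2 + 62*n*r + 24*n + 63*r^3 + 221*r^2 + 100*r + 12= -585*n^2 - 78*n + 63*r^3 + r^2*(18*n + 849) + r*(-45*n^2 + 228*n + 393) + 39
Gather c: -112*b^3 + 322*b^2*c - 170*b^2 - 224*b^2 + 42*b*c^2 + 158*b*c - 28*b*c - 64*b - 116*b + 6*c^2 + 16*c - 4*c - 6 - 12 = -112*b^3 - 394*b^2 - 180*b + c^2*(42*b + 6) + c*(322*b^2 + 130*b + 12) - 18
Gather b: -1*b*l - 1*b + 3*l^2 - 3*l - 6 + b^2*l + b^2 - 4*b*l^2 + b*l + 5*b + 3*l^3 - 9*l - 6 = b^2*(l + 1) + b*(4 - 4*l^2) + 3*l^3 + 3*l^2 - 12*l - 12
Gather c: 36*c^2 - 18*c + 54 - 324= 36*c^2 - 18*c - 270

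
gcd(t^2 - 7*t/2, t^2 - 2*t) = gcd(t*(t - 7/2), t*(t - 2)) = t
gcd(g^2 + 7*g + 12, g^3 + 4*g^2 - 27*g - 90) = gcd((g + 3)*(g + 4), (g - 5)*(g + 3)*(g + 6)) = g + 3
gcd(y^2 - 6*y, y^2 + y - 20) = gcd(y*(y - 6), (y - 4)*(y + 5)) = 1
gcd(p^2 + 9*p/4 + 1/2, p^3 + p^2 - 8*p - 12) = p + 2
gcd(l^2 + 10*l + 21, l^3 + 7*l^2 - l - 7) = l + 7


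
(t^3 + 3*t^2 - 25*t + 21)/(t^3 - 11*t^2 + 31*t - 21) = (t + 7)/(t - 7)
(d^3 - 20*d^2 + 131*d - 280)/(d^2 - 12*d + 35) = d - 8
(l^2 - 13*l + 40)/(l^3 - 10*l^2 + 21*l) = (l^2 - 13*l + 40)/(l*(l^2 - 10*l + 21))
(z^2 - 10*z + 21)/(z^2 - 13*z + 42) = (z - 3)/(z - 6)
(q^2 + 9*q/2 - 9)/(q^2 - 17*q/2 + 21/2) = (q + 6)/(q - 7)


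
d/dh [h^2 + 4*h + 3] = 2*h + 4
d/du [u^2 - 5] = 2*u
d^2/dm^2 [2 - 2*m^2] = -4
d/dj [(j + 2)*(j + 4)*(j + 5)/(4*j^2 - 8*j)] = (j^4/4 - j^3 - 15*j^2 - 20*j + 20)/(j^2*(j^2 - 4*j + 4))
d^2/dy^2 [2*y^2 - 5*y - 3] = 4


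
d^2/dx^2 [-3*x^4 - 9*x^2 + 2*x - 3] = -36*x^2 - 18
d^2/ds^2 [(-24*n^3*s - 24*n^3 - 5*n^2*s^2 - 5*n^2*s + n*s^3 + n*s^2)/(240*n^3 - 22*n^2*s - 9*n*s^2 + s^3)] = 2*n*(810*n^4 + 270*n^3*s + 63*n^3 + 90*n^2*s^2 + 81*n^2*s + 4*n*s^3 + 9*n*s^2 + s^3)/(-27000*n^6 - 2700*n^5*s + 2610*n^4*s^2 + 179*n^3*s^3 - 87*n^2*s^4 - 3*n*s^5 + s^6)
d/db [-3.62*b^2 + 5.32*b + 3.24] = 5.32 - 7.24*b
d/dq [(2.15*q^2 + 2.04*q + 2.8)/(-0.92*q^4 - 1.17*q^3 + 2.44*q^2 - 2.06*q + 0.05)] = (3.956*q^5 + 8.1459*q^4 + 15.0776*q^3 + 0.421399999999999*q^2 - 13.449*q + 5.87)/(0.8464*q^8 + 2.1528*q^7 - 3.1207*q^6 - 1.9192*q^5 + 10.682*q^4 - 10.1698*q^3 + 4.4876*q^2 - 0.206*q + 0.0025)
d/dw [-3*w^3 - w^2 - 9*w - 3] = -9*w^2 - 2*w - 9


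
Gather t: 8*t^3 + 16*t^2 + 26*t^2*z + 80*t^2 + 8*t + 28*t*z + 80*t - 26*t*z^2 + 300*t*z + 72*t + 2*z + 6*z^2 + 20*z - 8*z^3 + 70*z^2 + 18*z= 8*t^3 + t^2*(26*z + 96) + t*(-26*z^2 + 328*z + 160) - 8*z^3 + 76*z^2 + 40*z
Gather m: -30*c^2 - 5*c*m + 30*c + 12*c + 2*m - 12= -30*c^2 + 42*c + m*(2 - 5*c) - 12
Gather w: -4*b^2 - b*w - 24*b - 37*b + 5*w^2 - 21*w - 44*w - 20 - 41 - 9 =-4*b^2 - 61*b + 5*w^2 + w*(-b - 65) - 70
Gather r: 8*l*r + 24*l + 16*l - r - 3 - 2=40*l + r*(8*l - 1) - 5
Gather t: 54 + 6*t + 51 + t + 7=7*t + 112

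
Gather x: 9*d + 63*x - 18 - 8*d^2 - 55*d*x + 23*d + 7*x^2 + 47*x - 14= -8*d^2 + 32*d + 7*x^2 + x*(110 - 55*d) - 32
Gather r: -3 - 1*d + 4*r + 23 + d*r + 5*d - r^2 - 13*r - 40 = 4*d - r^2 + r*(d - 9) - 20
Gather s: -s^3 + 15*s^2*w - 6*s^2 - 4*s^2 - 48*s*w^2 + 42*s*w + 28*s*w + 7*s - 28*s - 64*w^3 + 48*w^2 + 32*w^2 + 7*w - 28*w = -s^3 + s^2*(15*w - 10) + s*(-48*w^2 + 70*w - 21) - 64*w^3 + 80*w^2 - 21*w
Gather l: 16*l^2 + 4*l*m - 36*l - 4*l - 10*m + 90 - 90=16*l^2 + l*(4*m - 40) - 10*m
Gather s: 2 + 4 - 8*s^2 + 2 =8 - 8*s^2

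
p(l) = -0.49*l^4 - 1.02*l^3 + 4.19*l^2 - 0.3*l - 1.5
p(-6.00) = -263.58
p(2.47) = -10.29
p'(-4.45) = 74.53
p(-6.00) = -263.58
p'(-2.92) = -2.06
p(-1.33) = 7.18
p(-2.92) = 24.87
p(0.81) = 0.25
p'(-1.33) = -12.25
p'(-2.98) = -0.58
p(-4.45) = -19.46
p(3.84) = -105.17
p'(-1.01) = -9.87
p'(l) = -1.96*l^3 - 3.06*l^2 + 8.38*l - 0.3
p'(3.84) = -124.22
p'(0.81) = 3.44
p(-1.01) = 3.62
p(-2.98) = 24.95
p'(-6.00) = 262.62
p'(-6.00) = 262.62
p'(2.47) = -27.81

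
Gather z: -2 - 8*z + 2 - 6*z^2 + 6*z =-6*z^2 - 2*z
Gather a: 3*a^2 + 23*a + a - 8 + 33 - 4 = 3*a^2 + 24*a + 21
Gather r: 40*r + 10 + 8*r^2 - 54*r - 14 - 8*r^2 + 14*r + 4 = 0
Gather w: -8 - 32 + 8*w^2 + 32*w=8*w^2 + 32*w - 40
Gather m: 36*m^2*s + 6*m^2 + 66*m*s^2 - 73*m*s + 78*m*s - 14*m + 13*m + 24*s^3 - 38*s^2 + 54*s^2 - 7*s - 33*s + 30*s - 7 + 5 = m^2*(36*s + 6) + m*(66*s^2 + 5*s - 1) + 24*s^3 + 16*s^2 - 10*s - 2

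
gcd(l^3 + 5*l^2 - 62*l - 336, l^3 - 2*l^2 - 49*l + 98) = l + 7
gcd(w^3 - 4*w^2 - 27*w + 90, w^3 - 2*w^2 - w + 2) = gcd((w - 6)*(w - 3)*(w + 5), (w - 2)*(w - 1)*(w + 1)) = 1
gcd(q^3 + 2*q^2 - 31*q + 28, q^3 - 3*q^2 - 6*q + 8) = q^2 - 5*q + 4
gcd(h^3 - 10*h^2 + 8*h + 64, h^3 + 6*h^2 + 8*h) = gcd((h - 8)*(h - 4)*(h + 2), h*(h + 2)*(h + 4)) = h + 2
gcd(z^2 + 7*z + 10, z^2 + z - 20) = z + 5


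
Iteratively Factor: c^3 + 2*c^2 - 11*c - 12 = (c - 3)*(c^2 + 5*c + 4) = (c - 3)*(c + 4)*(c + 1)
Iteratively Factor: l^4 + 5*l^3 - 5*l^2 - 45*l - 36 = (l + 3)*(l^3 + 2*l^2 - 11*l - 12) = (l + 1)*(l + 3)*(l^2 + l - 12) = (l + 1)*(l + 3)*(l + 4)*(l - 3)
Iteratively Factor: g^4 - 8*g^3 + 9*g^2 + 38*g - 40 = (g + 2)*(g^3 - 10*g^2 + 29*g - 20) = (g - 5)*(g + 2)*(g^2 - 5*g + 4) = (g - 5)*(g - 1)*(g + 2)*(g - 4)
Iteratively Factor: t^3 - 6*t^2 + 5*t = (t)*(t^2 - 6*t + 5) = t*(t - 1)*(t - 5)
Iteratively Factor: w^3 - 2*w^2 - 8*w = (w + 2)*(w^2 - 4*w) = (w - 4)*(w + 2)*(w)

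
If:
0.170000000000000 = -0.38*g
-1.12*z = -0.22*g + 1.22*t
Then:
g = -0.45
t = -0.918032786885246*z - 0.0806729939603106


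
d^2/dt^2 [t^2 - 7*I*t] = 2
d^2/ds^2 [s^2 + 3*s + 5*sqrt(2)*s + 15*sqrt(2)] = 2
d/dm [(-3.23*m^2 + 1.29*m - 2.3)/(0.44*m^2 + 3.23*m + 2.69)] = (-11.0005*m^2 - 15.3534*m + 10.8991)/(0.1936*m^4 + 2.8424*m^3 + 12.8001*m^2 + 17.3774*m + 7.2361)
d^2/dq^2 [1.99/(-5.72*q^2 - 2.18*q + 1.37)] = (130.219232*q^2 + 49.629008*q - 1.99*(11.44*q + 2.18)*(22.88*q + 4.36) - 31.188872)/(5.72*q^2 + 2.18*q - 1.37)^3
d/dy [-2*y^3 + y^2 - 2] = 2*y*(1 - 3*y)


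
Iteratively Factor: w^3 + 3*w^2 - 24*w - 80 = (w + 4)*(w^2 - w - 20) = (w - 5)*(w + 4)*(w + 4)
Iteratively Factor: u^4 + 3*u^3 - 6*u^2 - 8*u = (u + 4)*(u^3 - u^2 - 2*u) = (u + 1)*(u + 4)*(u^2 - 2*u) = (u - 2)*(u + 1)*(u + 4)*(u)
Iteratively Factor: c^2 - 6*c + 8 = (c - 4)*(c - 2)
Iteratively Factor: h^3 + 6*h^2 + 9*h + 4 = (h + 1)*(h^2 + 5*h + 4) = (h + 1)*(h + 4)*(h + 1)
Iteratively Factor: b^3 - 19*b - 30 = (b - 5)*(b^2 + 5*b + 6) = (b - 5)*(b + 3)*(b + 2)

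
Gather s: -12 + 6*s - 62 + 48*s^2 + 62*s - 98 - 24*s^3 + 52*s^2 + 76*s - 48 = -24*s^3 + 100*s^2 + 144*s - 220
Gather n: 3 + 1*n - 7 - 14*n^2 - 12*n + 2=-14*n^2 - 11*n - 2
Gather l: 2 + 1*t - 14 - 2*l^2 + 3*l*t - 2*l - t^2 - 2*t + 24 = -2*l^2 + l*(3*t - 2) - t^2 - t + 12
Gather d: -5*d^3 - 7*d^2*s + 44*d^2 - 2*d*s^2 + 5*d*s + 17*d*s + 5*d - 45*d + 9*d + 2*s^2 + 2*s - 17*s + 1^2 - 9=-5*d^3 + d^2*(44 - 7*s) + d*(-2*s^2 + 22*s - 31) + 2*s^2 - 15*s - 8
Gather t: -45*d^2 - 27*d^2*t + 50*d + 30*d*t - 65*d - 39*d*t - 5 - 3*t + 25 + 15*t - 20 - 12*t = -45*d^2 - 15*d + t*(-27*d^2 - 9*d)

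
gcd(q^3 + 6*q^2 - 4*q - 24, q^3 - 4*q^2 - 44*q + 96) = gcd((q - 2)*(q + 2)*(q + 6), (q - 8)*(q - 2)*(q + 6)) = q^2 + 4*q - 12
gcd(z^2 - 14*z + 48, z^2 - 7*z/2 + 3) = 1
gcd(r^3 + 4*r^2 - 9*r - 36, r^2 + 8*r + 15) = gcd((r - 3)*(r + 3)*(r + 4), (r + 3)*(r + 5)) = r + 3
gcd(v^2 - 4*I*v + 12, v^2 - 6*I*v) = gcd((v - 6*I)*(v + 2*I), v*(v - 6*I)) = v - 6*I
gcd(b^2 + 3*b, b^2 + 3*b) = b^2 + 3*b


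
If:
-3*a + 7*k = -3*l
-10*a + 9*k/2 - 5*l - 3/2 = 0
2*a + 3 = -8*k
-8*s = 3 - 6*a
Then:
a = -363/914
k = -126/457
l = 225/914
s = -615/914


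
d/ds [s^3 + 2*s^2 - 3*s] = 3*s^2 + 4*s - 3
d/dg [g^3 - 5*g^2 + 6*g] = 3*g^2 - 10*g + 6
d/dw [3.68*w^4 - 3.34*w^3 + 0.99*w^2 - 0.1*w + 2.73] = 14.72*w^3 - 10.02*w^2 + 1.98*w - 0.1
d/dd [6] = 0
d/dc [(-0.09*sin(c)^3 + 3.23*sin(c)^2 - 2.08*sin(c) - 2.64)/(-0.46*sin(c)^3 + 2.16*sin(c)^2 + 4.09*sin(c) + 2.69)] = (1.38777878078145e-17*sin(c)^5 + 1.2914*sin(c)^4 - 2.6498*sin(c)^3 + 13.334*sin(c)^2 + 28.7822*sin(c) + 5.2024)*cos(c)/(0.2116*sin(c)^6 - 1.9872*sin(c)^5 + 0.9028*sin(c)^4 + 15.194*sin(c)^3 + 28.3489*sin(c)^2 + 22.0042*sin(c) + 7.2361)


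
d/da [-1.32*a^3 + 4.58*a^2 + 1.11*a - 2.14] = -3.96*a^2 + 9.16*a + 1.11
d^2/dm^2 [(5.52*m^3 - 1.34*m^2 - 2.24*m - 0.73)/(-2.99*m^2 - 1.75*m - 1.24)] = (1.13686837721616e-13*m^5 + 2.8421709430404e-14*m^4 + 33.150452*m^3 - 62.521866*m^2 - 77.837106*m - 6.542678)/(26.730899*m^6 + 46.935525*m^5 + 60.727797*m^4 + 44.289175*m^3 + 25.184772*m^2 + 8.0724*m + 1.906624)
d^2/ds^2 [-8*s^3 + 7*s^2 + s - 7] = 14 - 48*s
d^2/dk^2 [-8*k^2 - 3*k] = -16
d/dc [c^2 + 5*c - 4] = 2*c + 5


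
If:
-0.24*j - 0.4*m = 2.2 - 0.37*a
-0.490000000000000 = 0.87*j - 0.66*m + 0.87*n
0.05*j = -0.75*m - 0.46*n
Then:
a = 5.63684034143553 - 1.4672422970016*n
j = -1.39474835886214*n - 0.536105032822757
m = 0.0357403355215171 - 0.52035010940919*n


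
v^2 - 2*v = v*(v - 2)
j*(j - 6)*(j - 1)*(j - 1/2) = j^4 - 15*j^3/2 + 19*j^2/2 - 3*j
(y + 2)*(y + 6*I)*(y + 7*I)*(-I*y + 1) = -I*y^4 + 14*y^3 - 2*I*y^3 + 28*y^2 + 55*I*y^2 - 42*y + 110*I*y - 84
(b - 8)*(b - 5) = b^2 - 13*b + 40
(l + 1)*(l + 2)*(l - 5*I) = l^3 + 3*l^2 - 5*I*l^2 + 2*l - 15*I*l - 10*I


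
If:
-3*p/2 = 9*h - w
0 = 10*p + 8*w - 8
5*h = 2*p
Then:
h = 8/127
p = 20/127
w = 102/127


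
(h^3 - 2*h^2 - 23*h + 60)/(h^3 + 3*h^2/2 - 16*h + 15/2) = 2*(h - 4)/(2*h - 1)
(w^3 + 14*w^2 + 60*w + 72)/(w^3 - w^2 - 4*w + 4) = (w^2 + 12*w + 36)/(w^2 - 3*w + 2)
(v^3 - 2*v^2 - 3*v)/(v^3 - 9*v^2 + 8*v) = (v^2 - 2*v - 3)/(v^2 - 9*v + 8)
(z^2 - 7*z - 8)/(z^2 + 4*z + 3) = (z - 8)/(z + 3)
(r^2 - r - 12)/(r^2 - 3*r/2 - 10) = 2*(r + 3)/(2*r + 5)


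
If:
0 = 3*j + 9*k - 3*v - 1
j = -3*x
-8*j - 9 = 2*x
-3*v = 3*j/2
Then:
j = -27/22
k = 287/396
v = 27/44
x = 9/22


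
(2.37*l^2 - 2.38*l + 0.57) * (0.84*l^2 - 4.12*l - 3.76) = 1.9908*l^4 - 11.7636*l^3 + 1.3732*l^2 + 6.6004*l - 2.1432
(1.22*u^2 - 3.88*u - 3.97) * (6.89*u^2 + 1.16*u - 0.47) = 8.4058*u^4 - 25.318*u^3 - 32.4275*u^2 - 2.7816*u + 1.8659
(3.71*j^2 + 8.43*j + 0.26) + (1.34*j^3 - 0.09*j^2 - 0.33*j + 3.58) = 1.34*j^3 + 3.62*j^2 + 8.1*j + 3.84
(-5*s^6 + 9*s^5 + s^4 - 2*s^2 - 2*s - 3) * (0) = 0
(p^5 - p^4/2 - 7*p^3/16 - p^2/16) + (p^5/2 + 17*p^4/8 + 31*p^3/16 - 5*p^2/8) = 3*p^5/2 + 13*p^4/8 + 3*p^3/2 - 11*p^2/16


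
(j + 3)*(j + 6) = j^2 + 9*j + 18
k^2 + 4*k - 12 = (k - 2)*(k + 6)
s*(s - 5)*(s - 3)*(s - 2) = s^4 - 10*s^3 + 31*s^2 - 30*s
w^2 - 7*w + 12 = (w - 4)*(w - 3)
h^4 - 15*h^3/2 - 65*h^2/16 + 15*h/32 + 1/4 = (h - 8)*(h - 1/4)*(h + 1/4)*(h + 1/2)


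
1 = 1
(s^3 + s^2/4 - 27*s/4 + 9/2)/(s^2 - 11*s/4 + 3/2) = s + 3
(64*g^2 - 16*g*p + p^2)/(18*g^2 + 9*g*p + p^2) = (64*g^2 - 16*g*p + p^2)/(18*g^2 + 9*g*p + p^2)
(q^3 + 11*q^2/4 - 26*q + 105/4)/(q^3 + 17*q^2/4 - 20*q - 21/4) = (4*q - 5)/(4*q + 1)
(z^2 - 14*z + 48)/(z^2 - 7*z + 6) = (z - 8)/(z - 1)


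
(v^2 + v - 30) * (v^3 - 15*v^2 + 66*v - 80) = v^5 - 14*v^4 + 21*v^3 + 436*v^2 - 2060*v + 2400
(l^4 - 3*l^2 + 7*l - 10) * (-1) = -l^4 + 3*l^2 - 7*l + 10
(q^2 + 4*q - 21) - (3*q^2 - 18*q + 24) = -2*q^2 + 22*q - 45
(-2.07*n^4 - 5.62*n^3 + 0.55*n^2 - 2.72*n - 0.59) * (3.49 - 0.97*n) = 2.0079*n^5 - 1.7729*n^4 - 20.1473*n^3 + 4.5579*n^2 - 8.9205*n - 2.0591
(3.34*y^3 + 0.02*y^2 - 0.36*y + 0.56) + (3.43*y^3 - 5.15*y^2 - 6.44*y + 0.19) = 6.77*y^3 - 5.13*y^2 - 6.8*y + 0.75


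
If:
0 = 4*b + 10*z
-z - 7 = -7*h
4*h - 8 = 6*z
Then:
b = 35/19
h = 17/19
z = -14/19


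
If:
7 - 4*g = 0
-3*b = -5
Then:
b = 5/3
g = 7/4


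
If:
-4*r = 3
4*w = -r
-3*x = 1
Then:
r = -3/4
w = 3/16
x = -1/3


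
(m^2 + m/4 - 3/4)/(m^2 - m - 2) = (m - 3/4)/(m - 2)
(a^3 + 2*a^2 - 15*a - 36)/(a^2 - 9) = (a^2 - a - 12)/(a - 3)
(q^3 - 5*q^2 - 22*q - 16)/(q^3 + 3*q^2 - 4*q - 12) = (q^2 - 7*q - 8)/(q^2 + q - 6)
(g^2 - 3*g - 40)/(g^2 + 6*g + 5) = (g - 8)/(g + 1)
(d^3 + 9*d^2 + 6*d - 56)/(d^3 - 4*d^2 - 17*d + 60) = (d^2 + 5*d - 14)/(d^2 - 8*d + 15)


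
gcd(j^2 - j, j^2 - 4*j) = j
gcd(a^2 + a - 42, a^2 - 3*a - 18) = a - 6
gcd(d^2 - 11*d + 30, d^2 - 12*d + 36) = d - 6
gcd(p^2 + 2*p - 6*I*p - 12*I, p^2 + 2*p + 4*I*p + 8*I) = p + 2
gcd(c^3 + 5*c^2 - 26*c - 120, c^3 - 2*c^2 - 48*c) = c + 6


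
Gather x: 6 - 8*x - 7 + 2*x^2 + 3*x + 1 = 2*x^2 - 5*x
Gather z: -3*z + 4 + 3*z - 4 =0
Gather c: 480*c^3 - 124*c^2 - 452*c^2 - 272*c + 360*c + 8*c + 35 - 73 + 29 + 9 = 480*c^3 - 576*c^2 + 96*c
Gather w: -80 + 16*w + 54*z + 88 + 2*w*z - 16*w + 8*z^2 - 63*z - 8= 2*w*z + 8*z^2 - 9*z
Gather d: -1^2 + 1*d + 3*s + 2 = d + 3*s + 1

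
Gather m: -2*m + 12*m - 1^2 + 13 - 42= 10*m - 30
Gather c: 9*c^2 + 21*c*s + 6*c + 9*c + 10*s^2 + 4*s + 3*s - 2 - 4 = 9*c^2 + c*(21*s + 15) + 10*s^2 + 7*s - 6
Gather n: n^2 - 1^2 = n^2 - 1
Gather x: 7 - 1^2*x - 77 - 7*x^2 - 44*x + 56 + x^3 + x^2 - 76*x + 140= x^3 - 6*x^2 - 121*x + 126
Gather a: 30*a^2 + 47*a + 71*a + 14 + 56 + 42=30*a^2 + 118*a + 112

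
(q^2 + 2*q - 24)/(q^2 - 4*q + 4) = (q^2 + 2*q - 24)/(q^2 - 4*q + 4)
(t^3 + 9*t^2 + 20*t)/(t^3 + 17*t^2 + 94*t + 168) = t*(t + 5)/(t^2 + 13*t + 42)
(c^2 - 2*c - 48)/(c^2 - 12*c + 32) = (c + 6)/(c - 4)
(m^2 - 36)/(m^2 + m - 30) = (m - 6)/(m - 5)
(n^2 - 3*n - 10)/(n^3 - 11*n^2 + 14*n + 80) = 1/(n - 8)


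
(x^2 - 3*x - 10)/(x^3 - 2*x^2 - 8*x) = (x - 5)/(x*(x - 4))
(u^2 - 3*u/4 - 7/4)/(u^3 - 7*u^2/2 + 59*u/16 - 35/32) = 8*(u + 1)/(8*u^2 - 14*u + 5)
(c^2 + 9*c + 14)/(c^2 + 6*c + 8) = (c + 7)/(c + 4)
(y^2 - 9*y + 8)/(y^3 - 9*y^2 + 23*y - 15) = (y - 8)/(y^2 - 8*y + 15)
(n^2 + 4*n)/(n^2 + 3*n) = (n + 4)/(n + 3)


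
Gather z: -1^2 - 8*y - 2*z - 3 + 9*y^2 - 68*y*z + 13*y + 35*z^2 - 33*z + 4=9*y^2 + 5*y + 35*z^2 + z*(-68*y - 35)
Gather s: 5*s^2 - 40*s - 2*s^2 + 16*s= 3*s^2 - 24*s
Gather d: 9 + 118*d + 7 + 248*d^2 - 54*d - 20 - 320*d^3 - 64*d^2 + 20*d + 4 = -320*d^3 + 184*d^2 + 84*d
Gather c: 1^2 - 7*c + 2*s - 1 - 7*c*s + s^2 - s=c*(-7*s - 7) + s^2 + s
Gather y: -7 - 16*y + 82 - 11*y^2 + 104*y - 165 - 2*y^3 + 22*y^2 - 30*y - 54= -2*y^3 + 11*y^2 + 58*y - 144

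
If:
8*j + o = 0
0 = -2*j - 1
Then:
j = -1/2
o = 4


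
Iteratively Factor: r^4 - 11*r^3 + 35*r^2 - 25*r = (r - 1)*(r^3 - 10*r^2 + 25*r) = (r - 5)*(r - 1)*(r^2 - 5*r) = (r - 5)^2*(r - 1)*(r)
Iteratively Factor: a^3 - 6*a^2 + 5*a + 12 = (a - 4)*(a^2 - 2*a - 3) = (a - 4)*(a + 1)*(a - 3)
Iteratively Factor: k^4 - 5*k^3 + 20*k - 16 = (k - 1)*(k^3 - 4*k^2 - 4*k + 16) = (k - 1)*(k + 2)*(k^2 - 6*k + 8) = (k - 4)*(k - 1)*(k + 2)*(k - 2)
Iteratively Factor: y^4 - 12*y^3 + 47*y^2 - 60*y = (y)*(y^3 - 12*y^2 + 47*y - 60) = y*(y - 4)*(y^2 - 8*y + 15) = y*(y - 5)*(y - 4)*(y - 3)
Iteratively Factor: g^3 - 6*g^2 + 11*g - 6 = (g - 3)*(g^2 - 3*g + 2) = (g - 3)*(g - 2)*(g - 1)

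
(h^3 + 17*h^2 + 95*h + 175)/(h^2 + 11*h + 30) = (h^2 + 12*h + 35)/(h + 6)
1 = 1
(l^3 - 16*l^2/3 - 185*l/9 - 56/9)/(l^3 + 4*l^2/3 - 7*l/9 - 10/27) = 3*(3*l^2 - 17*l - 56)/(9*l^2 + 9*l - 10)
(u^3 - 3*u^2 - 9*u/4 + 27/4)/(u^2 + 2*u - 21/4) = (2*u^2 - 3*u - 9)/(2*u + 7)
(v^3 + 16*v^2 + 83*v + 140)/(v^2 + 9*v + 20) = v + 7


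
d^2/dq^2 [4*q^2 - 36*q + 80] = 8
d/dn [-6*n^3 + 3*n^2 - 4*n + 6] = -18*n^2 + 6*n - 4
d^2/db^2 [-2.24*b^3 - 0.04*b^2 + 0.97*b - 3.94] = -13.44*b - 0.08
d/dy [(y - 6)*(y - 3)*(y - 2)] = 3*y^2 - 22*y + 36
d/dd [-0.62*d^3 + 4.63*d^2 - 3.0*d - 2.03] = -1.86*d^2 + 9.26*d - 3.0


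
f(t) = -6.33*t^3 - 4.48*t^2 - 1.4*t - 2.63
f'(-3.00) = -145.43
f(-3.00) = 132.16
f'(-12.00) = -2628.44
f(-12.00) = 10307.29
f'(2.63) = -156.32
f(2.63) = -152.45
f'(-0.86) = -7.74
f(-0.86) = -0.71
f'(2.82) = -177.68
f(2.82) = -184.16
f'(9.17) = -1680.41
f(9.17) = -5273.22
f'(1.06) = -32.23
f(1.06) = -16.69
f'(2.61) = -154.15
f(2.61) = -149.35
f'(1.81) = -79.83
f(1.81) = -57.38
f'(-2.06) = -63.53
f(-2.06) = 36.58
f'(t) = -18.99*t^2 - 8.96*t - 1.4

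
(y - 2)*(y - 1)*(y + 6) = y^3 + 3*y^2 - 16*y + 12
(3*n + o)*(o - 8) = 3*n*o - 24*n + o^2 - 8*o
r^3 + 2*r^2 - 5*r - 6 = (r - 2)*(r + 1)*(r + 3)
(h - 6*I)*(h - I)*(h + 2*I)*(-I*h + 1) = -I*h^4 - 4*h^3 - 13*I*h^2 - 4*h - 12*I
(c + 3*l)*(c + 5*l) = c^2 + 8*c*l + 15*l^2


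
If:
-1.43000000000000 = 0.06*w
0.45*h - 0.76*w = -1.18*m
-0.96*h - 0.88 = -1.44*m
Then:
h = -15.23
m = -9.54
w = -23.83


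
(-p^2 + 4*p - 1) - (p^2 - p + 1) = -2*p^2 + 5*p - 2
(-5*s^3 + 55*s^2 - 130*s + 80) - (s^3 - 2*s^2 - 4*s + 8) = -6*s^3 + 57*s^2 - 126*s + 72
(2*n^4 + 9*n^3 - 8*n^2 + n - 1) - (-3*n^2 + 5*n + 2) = 2*n^4 + 9*n^3 - 5*n^2 - 4*n - 3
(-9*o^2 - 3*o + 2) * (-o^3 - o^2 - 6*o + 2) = 9*o^5 + 12*o^4 + 55*o^3 - 2*o^2 - 18*o + 4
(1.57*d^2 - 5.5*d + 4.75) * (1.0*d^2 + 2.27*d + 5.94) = 1.57*d^4 - 1.9361*d^3 + 1.5908*d^2 - 21.8875*d + 28.215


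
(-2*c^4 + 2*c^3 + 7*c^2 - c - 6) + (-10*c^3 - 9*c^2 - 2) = -2*c^4 - 8*c^3 - 2*c^2 - c - 8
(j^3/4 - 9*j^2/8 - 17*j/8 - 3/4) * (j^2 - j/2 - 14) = j^5/4 - 5*j^4/4 - 81*j^3/16 + 257*j^2/16 + 241*j/8 + 21/2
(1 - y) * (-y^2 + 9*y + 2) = y^3 - 10*y^2 + 7*y + 2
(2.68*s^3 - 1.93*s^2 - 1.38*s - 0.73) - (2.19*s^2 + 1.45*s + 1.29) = 2.68*s^3 - 4.12*s^2 - 2.83*s - 2.02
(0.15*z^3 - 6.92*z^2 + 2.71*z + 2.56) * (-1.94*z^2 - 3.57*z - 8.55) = -0.291*z^5 + 12.8893*z^4 + 18.1645*z^3 + 44.5249*z^2 - 32.3097*z - 21.888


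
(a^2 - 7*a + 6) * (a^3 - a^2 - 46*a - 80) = a^5 - 8*a^4 - 33*a^3 + 236*a^2 + 284*a - 480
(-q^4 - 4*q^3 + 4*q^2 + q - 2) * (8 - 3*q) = 3*q^5 + 4*q^4 - 44*q^3 + 29*q^2 + 14*q - 16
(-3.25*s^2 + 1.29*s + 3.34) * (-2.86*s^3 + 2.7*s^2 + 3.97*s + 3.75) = 9.295*s^5 - 12.4644*s^4 - 18.9719*s^3 + 1.9518*s^2 + 18.0973*s + 12.525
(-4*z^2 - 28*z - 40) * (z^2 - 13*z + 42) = -4*z^4 + 24*z^3 + 156*z^2 - 656*z - 1680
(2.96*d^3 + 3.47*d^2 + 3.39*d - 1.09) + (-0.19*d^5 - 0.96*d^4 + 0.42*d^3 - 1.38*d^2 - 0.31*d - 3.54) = -0.19*d^5 - 0.96*d^4 + 3.38*d^3 + 2.09*d^2 + 3.08*d - 4.63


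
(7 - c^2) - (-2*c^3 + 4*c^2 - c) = 2*c^3 - 5*c^2 + c + 7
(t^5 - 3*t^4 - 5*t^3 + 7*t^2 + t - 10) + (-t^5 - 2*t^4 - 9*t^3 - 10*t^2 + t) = -5*t^4 - 14*t^3 - 3*t^2 + 2*t - 10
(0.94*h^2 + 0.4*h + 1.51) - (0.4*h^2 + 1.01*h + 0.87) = 0.54*h^2 - 0.61*h + 0.64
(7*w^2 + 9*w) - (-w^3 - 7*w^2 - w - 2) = w^3 + 14*w^2 + 10*w + 2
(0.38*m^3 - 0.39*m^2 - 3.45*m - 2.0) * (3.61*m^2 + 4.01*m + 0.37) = 1.3718*m^5 + 0.1159*m^4 - 13.8778*m^3 - 21.1988*m^2 - 9.2965*m - 0.74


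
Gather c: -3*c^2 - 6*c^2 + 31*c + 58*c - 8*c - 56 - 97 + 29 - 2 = -9*c^2 + 81*c - 126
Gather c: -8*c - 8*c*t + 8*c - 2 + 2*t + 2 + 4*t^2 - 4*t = -8*c*t + 4*t^2 - 2*t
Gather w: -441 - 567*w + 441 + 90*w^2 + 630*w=90*w^2 + 63*w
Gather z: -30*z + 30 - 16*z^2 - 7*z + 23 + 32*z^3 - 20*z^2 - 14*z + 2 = 32*z^3 - 36*z^2 - 51*z + 55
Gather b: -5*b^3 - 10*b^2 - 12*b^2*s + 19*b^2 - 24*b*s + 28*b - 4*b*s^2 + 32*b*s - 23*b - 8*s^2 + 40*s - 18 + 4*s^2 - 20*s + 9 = -5*b^3 + b^2*(9 - 12*s) + b*(-4*s^2 + 8*s + 5) - 4*s^2 + 20*s - 9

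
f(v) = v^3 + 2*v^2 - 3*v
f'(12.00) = 477.00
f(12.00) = 1980.00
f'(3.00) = 36.00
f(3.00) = 36.00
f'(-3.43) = 18.57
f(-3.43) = -6.53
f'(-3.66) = 22.55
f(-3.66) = -11.26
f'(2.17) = 19.81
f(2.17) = 13.13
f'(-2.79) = 9.19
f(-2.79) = 2.22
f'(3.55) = 49.01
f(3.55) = 59.29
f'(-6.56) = 99.86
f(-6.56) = -176.55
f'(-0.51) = -4.26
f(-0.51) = 1.92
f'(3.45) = 46.51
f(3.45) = 54.52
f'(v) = 3*v^2 + 4*v - 3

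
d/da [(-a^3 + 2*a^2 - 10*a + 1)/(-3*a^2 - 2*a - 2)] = (3*a^4 + 4*a^3 - 28*a^2 - 2*a + 22)/(9*a^4 + 12*a^3 + 16*a^2 + 8*a + 4)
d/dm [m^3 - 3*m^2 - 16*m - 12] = 3*m^2 - 6*m - 16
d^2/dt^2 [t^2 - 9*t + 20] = 2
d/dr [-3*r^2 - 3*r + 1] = -6*r - 3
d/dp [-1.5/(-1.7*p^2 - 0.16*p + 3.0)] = (-5.1*p - 0.24)/(1.7*p^2 + 0.16*p - 3.0)^2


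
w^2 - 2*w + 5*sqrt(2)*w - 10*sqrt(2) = (w - 2)*(w + 5*sqrt(2))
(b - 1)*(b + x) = b^2 + b*x - b - x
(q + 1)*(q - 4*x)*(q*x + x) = q^3*x - 4*q^2*x^2 + 2*q^2*x - 8*q*x^2 + q*x - 4*x^2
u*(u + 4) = u^2 + 4*u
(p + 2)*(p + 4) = p^2 + 6*p + 8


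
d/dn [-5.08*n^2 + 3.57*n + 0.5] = 3.57 - 10.16*n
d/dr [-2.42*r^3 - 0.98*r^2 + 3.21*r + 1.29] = -7.26*r^2 - 1.96*r + 3.21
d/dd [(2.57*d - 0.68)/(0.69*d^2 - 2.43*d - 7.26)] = (-1.7733*d^2 + 0.9384*d - 20.3106)/(0.4761*d^4 - 3.3534*d^3 - 4.1139*d^2 + 35.2836*d + 52.7076)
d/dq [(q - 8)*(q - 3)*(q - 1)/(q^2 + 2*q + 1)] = (q^3 + 3*q^2 - 59*q + 83)/(q^3 + 3*q^2 + 3*q + 1)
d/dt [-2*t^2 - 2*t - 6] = -4*t - 2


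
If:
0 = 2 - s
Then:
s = 2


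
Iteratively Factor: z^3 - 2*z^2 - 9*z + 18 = (z + 3)*(z^2 - 5*z + 6) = (z - 2)*(z + 3)*(z - 3)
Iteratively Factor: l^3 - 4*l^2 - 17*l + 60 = (l + 4)*(l^2 - 8*l + 15) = (l - 5)*(l + 4)*(l - 3)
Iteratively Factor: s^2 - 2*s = (s - 2)*(s)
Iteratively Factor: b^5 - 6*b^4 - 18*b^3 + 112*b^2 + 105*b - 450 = (b + 3)*(b^4 - 9*b^3 + 9*b^2 + 85*b - 150) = (b - 5)*(b + 3)*(b^3 - 4*b^2 - 11*b + 30) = (b - 5)^2*(b + 3)*(b^2 + b - 6) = (b - 5)^2*(b + 3)^2*(b - 2)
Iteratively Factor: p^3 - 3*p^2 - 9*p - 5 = (p + 1)*(p^2 - 4*p - 5) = (p + 1)^2*(p - 5)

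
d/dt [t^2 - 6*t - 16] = 2*t - 6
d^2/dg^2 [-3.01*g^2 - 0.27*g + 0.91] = -6.02000000000000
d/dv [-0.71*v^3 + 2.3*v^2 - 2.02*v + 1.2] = -2.13*v^2 + 4.6*v - 2.02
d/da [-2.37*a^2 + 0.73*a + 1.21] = 0.73 - 4.74*a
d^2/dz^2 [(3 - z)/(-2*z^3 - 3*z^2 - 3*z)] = 6*(4*z^5 - 18*z^4 - 47*z^3 - 45*z^2 - 27*z - 9)/(z^3*(8*z^6 + 36*z^5 + 90*z^4 + 135*z^3 + 135*z^2 + 81*z + 27))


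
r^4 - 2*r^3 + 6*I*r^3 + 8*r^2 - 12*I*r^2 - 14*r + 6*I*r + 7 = (r - I)*(r + 7*I)*(-I*r + I)*(I*r - I)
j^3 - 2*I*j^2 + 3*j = j*(j - 3*I)*(j + I)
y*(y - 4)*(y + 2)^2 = y^4 - 12*y^2 - 16*y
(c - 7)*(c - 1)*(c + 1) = c^3 - 7*c^2 - c + 7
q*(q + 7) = q^2 + 7*q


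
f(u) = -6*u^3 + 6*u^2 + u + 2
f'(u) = -18*u^2 + 12*u + 1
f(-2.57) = 140.91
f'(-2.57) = -148.73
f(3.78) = -232.55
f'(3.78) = -210.83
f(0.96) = 3.18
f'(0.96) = -4.07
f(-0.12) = 1.98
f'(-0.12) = -0.70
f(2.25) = -33.72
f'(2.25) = -63.12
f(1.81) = -12.11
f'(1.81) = -36.25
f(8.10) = -2784.89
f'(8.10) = -1082.78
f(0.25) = 2.53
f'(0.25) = 2.88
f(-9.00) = 4853.00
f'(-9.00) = -1565.00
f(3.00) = -103.00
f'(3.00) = -125.00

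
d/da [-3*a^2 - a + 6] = -6*a - 1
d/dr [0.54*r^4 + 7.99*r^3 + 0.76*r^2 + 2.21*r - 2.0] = 2.16*r^3 + 23.97*r^2 + 1.52*r + 2.21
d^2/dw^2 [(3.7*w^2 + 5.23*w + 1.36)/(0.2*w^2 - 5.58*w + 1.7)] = (-2.22044604925031e-16*w^4 + 8.6768*w^3 - 7.2216*w^2 - 19.77576*w + 204.375768)/(0.008*w^6 - 0.6696*w^5 + 18.88584*w^4 - 185.124312*w^3 + 160.52964*w^2 - 48.3786*w + 4.913)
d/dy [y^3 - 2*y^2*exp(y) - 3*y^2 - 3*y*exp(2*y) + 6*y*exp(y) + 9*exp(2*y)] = -2*y^2*exp(y) + 3*y^2 - 6*y*exp(2*y) + 2*y*exp(y) - 6*y + 15*exp(2*y) + 6*exp(y)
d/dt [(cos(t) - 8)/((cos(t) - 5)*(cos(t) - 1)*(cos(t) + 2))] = 2*(cos(t)^3 - 14*cos(t)^2 + 32*cos(t) + 23)*sin(t)/((cos(t) - 5)^2*(cos(t) - 1)^2*(cos(t) + 2)^2)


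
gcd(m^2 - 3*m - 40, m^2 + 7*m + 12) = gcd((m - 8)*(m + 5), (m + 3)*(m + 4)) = 1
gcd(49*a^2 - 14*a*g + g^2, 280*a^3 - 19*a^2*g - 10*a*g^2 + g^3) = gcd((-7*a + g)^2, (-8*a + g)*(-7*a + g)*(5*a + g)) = 7*a - g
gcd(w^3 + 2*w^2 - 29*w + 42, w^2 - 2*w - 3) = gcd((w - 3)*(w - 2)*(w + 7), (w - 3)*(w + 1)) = w - 3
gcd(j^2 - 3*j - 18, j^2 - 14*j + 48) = j - 6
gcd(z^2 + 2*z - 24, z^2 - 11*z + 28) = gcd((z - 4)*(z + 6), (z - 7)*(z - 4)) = z - 4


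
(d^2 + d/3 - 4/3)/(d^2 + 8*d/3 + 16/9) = 3*(d - 1)/(3*d + 4)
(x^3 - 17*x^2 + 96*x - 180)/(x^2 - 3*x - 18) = (x^2 - 11*x + 30)/(x + 3)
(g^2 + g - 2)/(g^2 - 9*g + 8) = (g + 2)/(g - 8)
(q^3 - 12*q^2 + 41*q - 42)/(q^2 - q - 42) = (q^2 - 5*q + 6)/(q + 6)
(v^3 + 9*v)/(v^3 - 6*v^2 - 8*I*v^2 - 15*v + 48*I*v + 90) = v*(v + 3*I)/(v^2 - v*(6 + 5*I) + 30*I)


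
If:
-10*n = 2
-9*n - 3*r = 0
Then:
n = -1/5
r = 3/5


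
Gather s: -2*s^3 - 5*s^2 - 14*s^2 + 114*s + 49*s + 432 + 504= -2*s^3 - 19*s^2 + 163*s + 936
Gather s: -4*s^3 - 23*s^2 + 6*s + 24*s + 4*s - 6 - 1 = -4*s^3 - 23*s^2 + 34*s - 7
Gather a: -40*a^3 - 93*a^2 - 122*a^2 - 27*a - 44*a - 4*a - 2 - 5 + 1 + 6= -40*a^3 - 215*a^2 - 75*a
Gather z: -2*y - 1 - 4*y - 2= -6*y - 3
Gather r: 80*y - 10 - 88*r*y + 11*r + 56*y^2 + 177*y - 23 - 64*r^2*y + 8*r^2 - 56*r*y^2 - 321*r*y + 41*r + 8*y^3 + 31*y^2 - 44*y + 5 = r^2*(8 - 64*y) + r*(-56*y^2 - 409*y + 52) + 8*y^3 + 87*y^2 + 213*y - 28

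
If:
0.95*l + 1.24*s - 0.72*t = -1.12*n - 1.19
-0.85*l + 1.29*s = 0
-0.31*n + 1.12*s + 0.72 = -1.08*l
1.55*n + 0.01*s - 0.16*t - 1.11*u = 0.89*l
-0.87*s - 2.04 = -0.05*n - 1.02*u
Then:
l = -0.11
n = 1.68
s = -0.07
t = 4.00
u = 1.86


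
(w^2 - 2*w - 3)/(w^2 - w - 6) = (w + 1)/(w + 2)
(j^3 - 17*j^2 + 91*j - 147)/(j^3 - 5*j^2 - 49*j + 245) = (j^2 - 10*j + 21)/(j^2 + 2*j - 35)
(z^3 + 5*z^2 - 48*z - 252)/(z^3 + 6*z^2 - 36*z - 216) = (z - 7)/(z - 6)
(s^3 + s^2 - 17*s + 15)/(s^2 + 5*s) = s - 4 + 3/s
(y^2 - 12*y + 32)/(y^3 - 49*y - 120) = (y - 4)/(y^2 + 8*y + 15)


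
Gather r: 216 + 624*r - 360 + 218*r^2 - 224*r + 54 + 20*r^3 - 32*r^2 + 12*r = 20*r^3 + 186*r^2 + 412*r - 90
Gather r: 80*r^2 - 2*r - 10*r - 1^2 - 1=80*r^2 - 12*r - 2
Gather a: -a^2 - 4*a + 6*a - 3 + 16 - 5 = -a^2 + 2*a + 8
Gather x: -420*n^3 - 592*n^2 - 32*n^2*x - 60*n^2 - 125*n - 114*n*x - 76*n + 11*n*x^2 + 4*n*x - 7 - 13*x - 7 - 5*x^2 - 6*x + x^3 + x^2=-420*n^3 - 652*n^2 - 201*n + x^3 + x^2*(11*n - 4) + x*(-32*n^2 - 110*n - 19) - 14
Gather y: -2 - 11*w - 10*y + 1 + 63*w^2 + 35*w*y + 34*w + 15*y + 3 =63*w^2 + 23*w + y*(35*w + 5) + 2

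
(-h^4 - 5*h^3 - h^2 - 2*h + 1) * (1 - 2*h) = 2*h^5 + 9*h^4 - 3*h^3 + 3*h^2 - 4*h + 1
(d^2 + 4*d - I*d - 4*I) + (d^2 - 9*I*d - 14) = 2*d^2 + 4*d - 10*I*d - 14 - 4*I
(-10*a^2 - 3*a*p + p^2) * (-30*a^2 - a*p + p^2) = 300*a^4 + 100*a^3*p - 37*a^2*p^2 - 4*a*p^3 + p^4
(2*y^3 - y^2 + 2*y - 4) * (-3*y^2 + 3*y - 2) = -6*y^5 + 9*y^4 - 13*y^3 + 20*y^2 - 16*y + 8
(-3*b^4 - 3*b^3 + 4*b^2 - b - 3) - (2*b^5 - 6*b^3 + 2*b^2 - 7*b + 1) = -2*b^5 - 3*b^4 + 3*b^3 + 2*b^2 + 6*b - 4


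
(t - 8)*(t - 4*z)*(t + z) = t^3 - 3*t^2*z - 8*t^2 - 4*t*z^2 + 24*t*z + 32*z^2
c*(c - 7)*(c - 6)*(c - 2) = c^4 - 15*c^3 + 68*c^2 - 84*c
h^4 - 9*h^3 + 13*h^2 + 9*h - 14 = (h - 7)*(h - 2)*(h - 1)*(h + 1)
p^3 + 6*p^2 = p^2*(p + 6)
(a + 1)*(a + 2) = a^2 + 3*a + 2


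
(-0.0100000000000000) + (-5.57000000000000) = -5.58000000000000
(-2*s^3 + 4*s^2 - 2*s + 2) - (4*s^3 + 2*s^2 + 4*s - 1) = -6*s^3 + 2*s^2 - 6*s + 3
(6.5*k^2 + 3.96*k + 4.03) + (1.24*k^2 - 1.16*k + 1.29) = 7.74*k^2 + 2.8*k + 5.32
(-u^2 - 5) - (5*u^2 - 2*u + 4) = -6*u^2 + 2*u - 9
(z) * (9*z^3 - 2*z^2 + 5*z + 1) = 9*z^4 - 2*z^3 + 5*z^2 + z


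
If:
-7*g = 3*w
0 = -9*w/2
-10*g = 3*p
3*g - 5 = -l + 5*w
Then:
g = 0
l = 5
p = 0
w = 0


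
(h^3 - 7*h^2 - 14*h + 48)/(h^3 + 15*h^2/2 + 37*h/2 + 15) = 2*(h^2 - 10*h + 16)/(2*h^2 + 9*h + 10)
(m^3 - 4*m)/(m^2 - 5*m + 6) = m*(m + 2)/(m - 3)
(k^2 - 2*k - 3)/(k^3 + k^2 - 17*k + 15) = (k + 1)/(k^2 + 4*k - 5)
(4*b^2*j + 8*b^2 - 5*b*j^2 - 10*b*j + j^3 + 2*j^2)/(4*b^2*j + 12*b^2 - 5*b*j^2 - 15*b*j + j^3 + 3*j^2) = (j + 2)/(j + 3)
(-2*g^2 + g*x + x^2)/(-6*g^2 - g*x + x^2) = (-g + x)/(-3*g + x)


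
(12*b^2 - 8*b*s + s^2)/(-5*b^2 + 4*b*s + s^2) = (12*b^2 - 8*b*s + s^2)/(-5*b^2 + 4*b*s + s^2)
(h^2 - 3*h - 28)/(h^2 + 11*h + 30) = (h^2 - 3*h - 28)/(h^2 + 11*h + 30)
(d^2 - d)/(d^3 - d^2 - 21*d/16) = 16*(1 - d)/(-16*d^2 + 16*d + 21)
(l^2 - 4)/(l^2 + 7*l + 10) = (l - 2)/(l + 5)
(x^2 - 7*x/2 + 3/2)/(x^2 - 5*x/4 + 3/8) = 4*(x - 3)/(4*x - 3)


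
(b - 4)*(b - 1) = b^2 - 5*b + 4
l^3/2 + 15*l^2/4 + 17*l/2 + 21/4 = (l/2 + 1/2)*(l + 3)*(l + 7/2)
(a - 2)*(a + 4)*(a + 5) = a^3 + 7*a^2 + 2*a - 40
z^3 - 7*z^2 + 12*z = z*(z - 4)*(z - 3)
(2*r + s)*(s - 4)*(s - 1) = 2*r*s^2 - 10*r*s + 8*r + s^3 - 5*s^2 + 4*s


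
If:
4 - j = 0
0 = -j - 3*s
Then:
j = 4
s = -4/3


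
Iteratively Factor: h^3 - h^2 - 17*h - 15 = (h + 1)*(h^2 - 2*h - 15) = (h + 1)*(h + 3)*(h - 5)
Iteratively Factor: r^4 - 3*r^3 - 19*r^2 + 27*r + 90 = (r + 2)*(r^3 - 5*r^2 - 9*r + 45) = (r - 3)*(r + 2)*(r^2 - 2*r - 15) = (r - 3)*(r + 2)*(r + 3)*(r - 5)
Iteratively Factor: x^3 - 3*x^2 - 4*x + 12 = (x - 3)*(x^2 - 4) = (x - 3)*(x - 2)*(x + 2)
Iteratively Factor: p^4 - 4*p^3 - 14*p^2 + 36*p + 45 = (p + 1)*(p^3 - 5*p^2 - 9*p + 45) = (p - 5)*(p + 1)*(p^2 - 9) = (p - 5)*(p + 1)*(p + 3)*(p - 3)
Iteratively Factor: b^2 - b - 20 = (b - 5)*(b + 4)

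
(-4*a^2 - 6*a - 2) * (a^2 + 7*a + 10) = -4*a^4 - 34*a^3 - 84*a^2 - 74*a - 20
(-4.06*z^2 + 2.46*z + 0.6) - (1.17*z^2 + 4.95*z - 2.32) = -5.23*z^2 - 2.49*z + 2.92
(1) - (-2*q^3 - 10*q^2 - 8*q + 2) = 2*q^3 + 10*q^2 + 8*q - 1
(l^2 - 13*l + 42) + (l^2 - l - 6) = 2*l^2 - 14*l + 36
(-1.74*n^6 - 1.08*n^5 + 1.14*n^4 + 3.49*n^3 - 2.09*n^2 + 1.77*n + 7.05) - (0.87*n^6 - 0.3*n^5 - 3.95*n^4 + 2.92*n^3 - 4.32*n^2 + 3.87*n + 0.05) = -2.61*n^6 - 0.78*n^5 + 5.09*n^4 + 0.57*n^3 + 2.23*n^2 - 2.1*n + 7.0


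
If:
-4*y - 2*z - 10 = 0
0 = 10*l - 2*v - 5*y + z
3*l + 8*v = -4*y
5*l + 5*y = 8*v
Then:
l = 60/193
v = 25/1158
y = -160/579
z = -2575/579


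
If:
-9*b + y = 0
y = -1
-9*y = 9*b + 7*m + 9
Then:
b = -1/9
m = 1/7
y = -1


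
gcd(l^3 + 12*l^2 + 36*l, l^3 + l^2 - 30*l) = l^2 + 6*l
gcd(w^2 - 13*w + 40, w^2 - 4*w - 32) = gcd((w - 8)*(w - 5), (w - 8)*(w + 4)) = w - 8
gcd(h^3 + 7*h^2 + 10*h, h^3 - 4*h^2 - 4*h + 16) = h + 2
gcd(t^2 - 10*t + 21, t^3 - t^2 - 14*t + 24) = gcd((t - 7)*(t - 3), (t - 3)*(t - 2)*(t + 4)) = t - 3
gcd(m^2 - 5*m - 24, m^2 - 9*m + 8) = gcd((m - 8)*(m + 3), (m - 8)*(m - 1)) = m - 8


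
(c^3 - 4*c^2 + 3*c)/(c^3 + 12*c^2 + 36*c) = (c^2 - 4*c + 3)/(c^2 + 12*c + 36)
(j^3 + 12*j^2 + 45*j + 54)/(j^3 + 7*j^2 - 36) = (j + 3)/(j - 2)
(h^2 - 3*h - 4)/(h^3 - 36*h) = (h^2 - 3*h - 4)/(h*(h^2 - 36))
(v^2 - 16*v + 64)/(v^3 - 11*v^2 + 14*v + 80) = (v - 8)/(v^2 - 3*v - 10)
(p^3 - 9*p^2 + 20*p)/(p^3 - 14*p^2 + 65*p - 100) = p/(p - 5)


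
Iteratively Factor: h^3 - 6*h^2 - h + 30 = (h - 5)*(h^2 - h - 6) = (h - 5)*(h - 3)*(h + 2)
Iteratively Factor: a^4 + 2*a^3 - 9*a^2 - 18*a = (a + 2)*(a^3 - 9*a) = (a - 3)*(a + 2)*(a^2 + 3*a) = a*(a - 3)*(a + 2)*(a + 3)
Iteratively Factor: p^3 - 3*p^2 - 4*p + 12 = (p - 3)*(p^2 - 4) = (p - 3)*(p + 2)*(p - 2)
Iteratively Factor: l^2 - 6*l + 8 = (l - 2)*(l - 4)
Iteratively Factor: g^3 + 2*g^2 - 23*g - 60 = (g - 5)*(g^2 + 7*g + 12) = (g - 5)*(g + 4)*(g + 3)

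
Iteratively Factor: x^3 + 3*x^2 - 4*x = (x - 1)*(x^2 + 4*x) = (x - 1)*(x + 4)*(x)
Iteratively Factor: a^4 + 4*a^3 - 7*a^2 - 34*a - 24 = (a - 3)*(a^3 + 7*a^2 + 14*a + 8) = (a - 3)*(a + 4)*(a^2 + 3*a + 2) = (a - 3)*(a + 2)*(a + 4)*(a + 1)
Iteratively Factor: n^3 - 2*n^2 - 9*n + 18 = (n + 3)*(n^2 - 5*n + 6) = (n - 3)*(n + 3)*(n - 2)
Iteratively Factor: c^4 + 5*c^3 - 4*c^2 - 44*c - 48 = (c + 2)*(c^3 + 3*c^2 - 10*c - 24) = (c - 3)*(c + 2)*(c^2 + 6*c + 8) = (c - 3)*(c + 2)*(c + 4)*(c + 2)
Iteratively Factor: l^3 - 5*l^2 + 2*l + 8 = (l - 4)*(l^2 - l - 2) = (l - 4)*(l + 1)*(l - 2)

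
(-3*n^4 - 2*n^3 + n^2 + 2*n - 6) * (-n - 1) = 3*n^5 + 5*n^4 + n^3 - 3*n^2 + 4*n + 6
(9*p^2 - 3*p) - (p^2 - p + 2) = 8*p^2 - 2*p - 2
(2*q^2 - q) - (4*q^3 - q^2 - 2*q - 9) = -4*q^3 + 3*q^2 + q + 9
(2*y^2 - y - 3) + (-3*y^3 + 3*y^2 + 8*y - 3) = -3*y^3 + 5*y^2 + 7*y - 6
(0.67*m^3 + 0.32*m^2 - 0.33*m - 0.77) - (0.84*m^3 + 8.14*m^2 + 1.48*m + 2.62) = -0.17*m^3 - 7.82*m^2 - 1.81*m - 3.39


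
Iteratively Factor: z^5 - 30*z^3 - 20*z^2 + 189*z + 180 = (z + 4)*(z^4 - 4*z^3 - 14*z^2 + 36*z + 45) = (z - 5)*(z + 4)*(z^3 + z^2 - 9*z - 9) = (z - 5)*(z - 3)*(z + 4)*(z^2 + 4*z + 3) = (z - 5)*(z - 3)*(z + 3)*(z + 4)*(z + 1)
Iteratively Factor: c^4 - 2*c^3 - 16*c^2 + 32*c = (c)*(c^3 - 2*c^2 - 16*c + 32) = c*(c - 4)*(c^2 + 2*c - 8) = c*(c - 4)*(c + 4)*(c - 2)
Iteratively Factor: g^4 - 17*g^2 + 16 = (g - 4)*(g^3 + 4*g^2 - g - 4) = (g - 4)*(g + 1)*(g^2 + 3*g - 4) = (g - 4)*(g + 1)*(g + 4)*(g - 1)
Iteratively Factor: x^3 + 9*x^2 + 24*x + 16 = (x + 1)*(x^2 + 8*x + 16) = (x + 1)*(x + 4)*(x + 4)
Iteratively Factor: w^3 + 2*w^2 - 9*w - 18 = (w - 3)*(w^2 + 5*w + 6) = (w - 3)*(w + 2)*(w + 3)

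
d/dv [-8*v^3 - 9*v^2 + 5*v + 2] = -24*v^2 - 18*v + 5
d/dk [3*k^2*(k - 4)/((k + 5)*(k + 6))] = 3*k*(k^3 + 22*k^2 + 46*k - 240)/(k^4 + 22*k^3 + 181*k^2 + 660*k + 900)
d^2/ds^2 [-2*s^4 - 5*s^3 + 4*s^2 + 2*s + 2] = -24*s^2 - 30*s + 8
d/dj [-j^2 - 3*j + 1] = -2*j - 3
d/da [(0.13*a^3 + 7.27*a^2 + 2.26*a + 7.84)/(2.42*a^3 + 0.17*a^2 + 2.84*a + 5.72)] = (-17.5713*a^4 - 10.2*a^3 - 34.425*a^2 + 80.5032*a - 9.3384)/(5.8564*a^6 + 0.8228*a^5 + 13.7745*a^4 + 28.6504*a^3 + 10.0104*a^2 + 32.4896*a + 32.7184)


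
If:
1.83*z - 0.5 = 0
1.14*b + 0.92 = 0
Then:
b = -0.81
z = 0.27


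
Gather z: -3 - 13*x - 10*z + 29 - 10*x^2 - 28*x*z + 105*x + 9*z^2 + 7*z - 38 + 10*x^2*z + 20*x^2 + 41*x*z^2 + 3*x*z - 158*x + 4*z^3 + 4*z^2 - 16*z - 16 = 10*x^2 - 66*x + 4*z^3 + z^2*(41*x + 13) + z*(10*x^2 - 25*x - 19) - 28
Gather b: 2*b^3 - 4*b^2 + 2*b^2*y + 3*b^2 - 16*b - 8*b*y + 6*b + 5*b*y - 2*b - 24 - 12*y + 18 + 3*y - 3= 2*b^3 + b^2*(2*y - 1) + b*(-3*y - 12) - 9*y - 9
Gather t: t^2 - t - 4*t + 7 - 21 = t^2 - 5*t - 14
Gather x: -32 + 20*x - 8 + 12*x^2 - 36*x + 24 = 12*x^2 - 16*x - 16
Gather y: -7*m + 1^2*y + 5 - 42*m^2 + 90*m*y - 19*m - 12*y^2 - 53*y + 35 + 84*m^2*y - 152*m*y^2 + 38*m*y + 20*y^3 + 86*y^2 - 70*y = -42*m^2 - 26*m + 20*y^3 + y^2*(74 - 152*m) + y*(84*m^2 + 128*m - 122) + 40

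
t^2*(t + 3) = t^3 + 3*t^2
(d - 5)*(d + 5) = d^2 - 25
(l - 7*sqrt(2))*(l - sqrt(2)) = l^2 - 8*sqrt(2)*l + 14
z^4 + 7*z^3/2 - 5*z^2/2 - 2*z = z*(z - 1)*(z + 1/2)*(z + 4)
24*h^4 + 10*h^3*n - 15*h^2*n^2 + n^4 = (-3*h + n)*(-2*h + n)*(h + n)*(4*h + n)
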